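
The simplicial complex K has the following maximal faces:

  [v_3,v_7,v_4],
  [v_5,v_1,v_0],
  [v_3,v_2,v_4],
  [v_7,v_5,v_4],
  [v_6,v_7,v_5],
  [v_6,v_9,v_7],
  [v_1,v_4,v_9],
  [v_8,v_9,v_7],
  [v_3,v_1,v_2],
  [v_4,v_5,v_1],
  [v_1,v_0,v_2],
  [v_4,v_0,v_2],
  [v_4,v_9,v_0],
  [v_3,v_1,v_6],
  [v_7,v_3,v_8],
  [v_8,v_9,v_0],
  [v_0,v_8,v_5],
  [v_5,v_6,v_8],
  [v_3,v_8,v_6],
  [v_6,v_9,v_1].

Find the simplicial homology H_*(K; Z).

H_0 = Z,  H_1 = Z ⊕ Z/2,  H_2 = 0.

K has 10 vertices, 30 edges, 20 triangles.
rank ∂_0 = 0, rank ∂_1 = 9 ⇒ b_0 = 10 − 0 − 9 = 1; all invariant factors of ∂_1 are 1 so no torsion. So H_0 = Z.
rank ∂_1 = 9, rank ∂_2 = 20 ⇒ b_1 = 30 − 9 − 20 = 1; ∂_2 has invariant factor(s) [2] giving torsion. So H_1 = Z ⊕ Z/2.
rank ∂_2 = 20, rank ∂_3 = 0 ⇒ b_2 = 20 − 20 − 0 = 0. So H_2 = 0.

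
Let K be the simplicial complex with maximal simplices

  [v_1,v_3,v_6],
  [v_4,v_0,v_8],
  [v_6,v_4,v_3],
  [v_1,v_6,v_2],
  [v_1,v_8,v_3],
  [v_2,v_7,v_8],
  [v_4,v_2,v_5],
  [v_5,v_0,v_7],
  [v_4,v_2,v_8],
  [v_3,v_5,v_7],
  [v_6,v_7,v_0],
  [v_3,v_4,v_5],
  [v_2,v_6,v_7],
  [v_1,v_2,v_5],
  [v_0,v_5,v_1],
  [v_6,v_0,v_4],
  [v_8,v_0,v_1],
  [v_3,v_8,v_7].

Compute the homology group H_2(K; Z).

Order the vertices as v_0 < v_1 < v_2 < v_3 < v_4 < v_5 < v_6 < v_7 < v_8. Listing each simplex with vertices in this order, K has dimension 2 with simplices:

  0-simplices (9): [v_0], [v_1], [v_2], [v_3], [v_4], [v_5], [v_6], [v_7], [v_8]
  1-simplices (27): (27 of them)
  2-simplices (18): (18 of them)

so the chain groups are C_0 ≅ Z^9, C_1 ≅ Z^27, C_2 ≅ Z^18.

The boundary map ∂_1: C_1 → C_0 sends each edge [p,q] (with p < q) to q − p.
The 9×27 boundary matrix has rank 8 and Smith normal form diag(1,1,1,1,1,1,1,1).

∂_2: C_2 → C_1 sends each 2-simplex [p,q,r] to [q,r] − [p,r] + [p,q]. For instance
  ∂[v_0,v_5,v_7] = [v_5,v_7] − [v_0,v_7] + [v_0,v_5],
  ∂[v_0,v_1,v_8] = [v_1,v_8] − [v_0,v_8] + [v_0,v_1].
As a 27×18 matrix over Z this has rank 17, with invariant factors (1,1,1,1,1,1,1,1,1,1,1,1,1,1,1,1,1).

Computing H_k = (kernel of ∂_k) / (image of ∂_{k+1}):

  H_2: rank ker ∂_2 − rank ∂_3 = (18 − 17) − 0 = 1, and there is no ∂_3, so H_2 = Z.

(K is a triangulation of the torus T^2.)

H_2 ≅ Z.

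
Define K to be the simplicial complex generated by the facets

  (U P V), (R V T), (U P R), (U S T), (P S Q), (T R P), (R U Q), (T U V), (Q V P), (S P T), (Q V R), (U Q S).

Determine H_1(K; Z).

K has 7 vertices, 18 edges, 12 triangles.
rank ∂_1 = 6, rank ∂_2 = 12 ⇒ b_1 = 18 − 6 − 12 = 0; ∂_2 has invariant factor(s) [2] giving torsion. So H_1 = Z/2.

H_1 = Z/2.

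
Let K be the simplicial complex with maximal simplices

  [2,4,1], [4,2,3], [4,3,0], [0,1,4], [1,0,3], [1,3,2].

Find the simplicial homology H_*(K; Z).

Take the total order 0 < 1 < 2 < 3 < 4 on the vertex set. Then K (dimension 2) consists of the simplices:

  0-simplices (5): [0], [1], [2], [3], [4]
  1-simplices (9): [0,1], [0,3], [0,4], [1,2], [1,3], [1,4], [2,3], [2,4], [3,4]
  2-simplices (6): [0,1,3], [0,1,4], [0,3,4], [1,2,3], [1,2,4], [2,3,4]

so the chain groups are C_0 ≅ Z^5, C_1 ≅ Z^9, C_2 ≅ Z^6.

∂_1: C_1 → C_0 maps an edge to its endpoints' difference, ∂[p,q] = q − p.
This gives a 5×9 integer matrix of rank 4; reducing to Smith normal form yields diagonal entries (1,1,1,1).

∂_2: C_2 → C_1 maps a triangle to the signed sum of its edges. For instance
  ∂[2,3,4] = [3,4] − [2,4] + [2,3],
  ∂[1,2,3] = [2,3] − [1,3] + [1,2].
The 9×6 boundary matrix has rank 5 and Smith normal form diag(1,1,1,1,1).

From H_k ≅ ker(∂_k) / im(∂_{k+1}) we obtain:

  H_0: rank C_0 − rank ∂_1 = 5 − 4 = 1, and the invariant factors of ∂_1 are all 1, so H_0 = Z.
  H_1: rank ker ∂_1 − rank ∂_2 = (9 − 4) − 5 = 0, and the invariant factors of ∂_2 are all 1, so H_1 = 0.
  H_2: rank ker ∂_2 − rank ∂_3 = (6 − 5) − 0 = 1, and there is no ∂_3, so H_2 = Z.

H_0 = Z,  H_1 = 0,  H_2 = Z.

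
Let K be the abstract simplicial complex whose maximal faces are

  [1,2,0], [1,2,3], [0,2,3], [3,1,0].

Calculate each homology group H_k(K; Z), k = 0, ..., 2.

H_0 = Z,  H_1 = 0,  H_2 = Z.

Take the total order 0 < 1 < 2 < 3 on the vertex set. Then K (dimension 2) consists of the simplices:

  0-simplices (4): [0], [1], [2], [3]
  1-simplices (6): [0,1], [0,2], [0,3], [1,2], [1,3], [2,3]
  2-simplices (4): [0,1,2], [0,1,3], [0,2,3], [1,2,3]

so the chain groups are C_0 ≅ Z^4, C_1 ≅ Z^6, C_2 ≅ Z^4.

Boundary ∂_1: C_1 → C_0 maps an edge to its endpoints' difference, ∂[p,q] = q − p.
This gives a 4×6 integer matrix of rank 3; reducing to Smith normal form yields diagonal entries (1,1,1).

Boundary ∂_2: C_2 → C_1 acts by ∂[p,q,r] = [q,r] − [p,r] + [p,q]. For instance
  ∂[0,1,2] = [1,2] − [0,2] + [0,1],
  ∂[0,2,3] = [2,3] − [0,3] + [0,2].
This gives a 6×4 integer matrix of rank 3; reducing to Smith normal form yields diagonal entries (1,1,1).

Computing H_k = (kernel of ∂_k) / (image of ∂_{k+1}):

  H_0: rank C_0 − rank ∂_1 = 4 − 3 = 1, and the invariant factors of ∂_1 are all 1, so H_0 ≅ Z.
  H_1: rank ker ∂_1 − rank ∂_2 = (6 − 3) − 3 = 0, and the invariant factors of ∂_2 are all 1, so H_1 ≅ 0.
  H_2: rank ker ∂_2 − rank ∂_3 = (4 − 3) − 0 = 1, and there is no ∂_3, so H_2 ≅ Z.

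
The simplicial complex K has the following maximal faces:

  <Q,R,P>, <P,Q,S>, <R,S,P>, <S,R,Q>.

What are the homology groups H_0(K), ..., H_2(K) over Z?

We work with the vertex ordering P < Q < R < S. The simplices of K, each written with vertices in increasing order, are:

  0-simplices (4): P, Q, R, S
  1-simplices (6): PQ, PR, PS, QR, QS, RS
  2-simplices (4): PQR, PQS, PRS, QRS

so the chain groups are C_0 ≅ Z^4, C_1 ≅ Z^6, C_2 ≅ Z^4.

∂_1: C_1 → C_0 is given by ∂[p,q] = [q] − [p].
As a 4×6 matrix over Z this has rank 3, with invariant factors (1,1,1).

Boundary ∂_2: C_2 → C_1 maps a triangle to the signed sum of its edges. For instance
  ∂PQS = QS − PS + PQ,
  ∂QRS = RS − QS + QR.
The resulting 6×4 matrix has rank 3, and its Smith normal form has invariant factors (1,1,1).

From H_k ≅ ker(∂_k) / im(∂_{k+1}) we obtain:

  H_0: rank C_0 − rank ∂_1 = 4 − 3 = 1, and the invariant factors of ∂_1 are all 1, so H_0 = Z.
  H_1: rank ker ∂_1 − rank ∂_2 = (6 − 3) − 3 = 0, and the invariant factors of ∂_2 are all 1, so H_1 = 0.
  H_2: rank ker ∂_2 − rank ∂_3 = (4 − 3) − 0 = 1, and there is no ∂_3, so H_2 = Z.

As a check, the Euler characteristic is 4 − 6 + 4 = 2, which agrees with 1 − 0 + 1 = 2.

H_0 = Z,  H_1 = 0,  H_2 = Z.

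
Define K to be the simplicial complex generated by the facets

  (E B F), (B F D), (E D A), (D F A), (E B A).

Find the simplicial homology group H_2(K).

H_2 ≅ 0.

K has 5 vertices, 10 edges, 5 triangles.
rank ∂_2 = 5, rank ∂_3 = 0 ⇒ b_2 = 5 − 5 − 0 = 0. So H_2 ≅ 0.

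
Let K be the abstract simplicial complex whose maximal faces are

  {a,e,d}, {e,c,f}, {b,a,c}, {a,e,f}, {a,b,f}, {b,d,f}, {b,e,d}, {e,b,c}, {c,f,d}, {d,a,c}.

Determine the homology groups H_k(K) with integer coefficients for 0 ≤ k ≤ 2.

H_0 = Z,  H_1 = Z/2Z,  H_2 = 0.

We work with the vertex ordering a < b < c < d < e < f. The simplices of K, each written with vertices in increasing order, are:

  0-simplices (6): a, b, c, d, e, f
  1-simplices (15): ab, ac, ad, ae, af, bc, bd, be, bf, cd, ce, cf, de, df, ef
  2-simplices (10): abc, abf, acd, ade, aef, bce, bde, bdf, cdf, cef

Hence C_0 ≅ Z^6, C_1 ≅ Z^15, C_2 ≅ Z^10.

Boundary ∂_1: C_1 → C_0 sends each edge [p,q] (with p < q) to q − p.
The resulting 6×15 matrix has rank 5, and its Smith normal form has invariant factors (1,1,1,1,1).

∂_2: C_2 → C_1 sends each 2-simplex [p,q,r] to [q,r] − [p,r] + [p,q]. For instance
  ∂cdf = df − cf + cd,
  ∂cef = ef − cf + ce.
This gives a 15×10 integer matrix of rank 10; reducing to Smith normal form yields diagonal entries (1,1,1,1,1,1,1,1,1,2).

Computing H_k = (kernel of ∂_k) / (image of ∂_{k+1}):

  H_0: rank C_0 − rank ∂_1 = 6 − 5 = 1, and the invariant factors of ∂_1 are all 1, so H_0 = Z.
  H_1: rank ker ∂_1 − rank ∂_2 = (15 − 5) − 10 = 0, and ∂_2 has invariant factor 2 > 1, so H_1 = Z/2Z.
  H_2: rank ker ∂_2 − rank ∂_3 = (10 − 10) − 0 = 0, and there is no ∂_3, so H_2 = 0.

As a check, the Euler characteristic is 6 − 15 + 10 = 1, which agrees with 1 − 0 + 0 = 1.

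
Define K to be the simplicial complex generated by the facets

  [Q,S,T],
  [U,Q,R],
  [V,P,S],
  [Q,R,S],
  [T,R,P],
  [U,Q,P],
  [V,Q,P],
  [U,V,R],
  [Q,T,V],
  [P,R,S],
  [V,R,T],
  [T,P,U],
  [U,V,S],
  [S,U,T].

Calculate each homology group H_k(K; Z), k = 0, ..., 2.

Fix the vertex order P < Q < R < S < T < U < V and write every simplex with vertices in increasing order. Then dim K = 2 and the simplices of K are:

  0-simplices (7): P, Q, R, S, T, U, V
  1-simplices (21): PQ, PR, PS, PT, PU, PV, QR, QS, QT, QU, QV, RS, RT, RU, RV, ST, SU, SV, TU, TV, UV
  2-simplices (14): PQU, PQV, PRS, PRT, PSV, PTU, QRS, QRU, QST, QTV, RTV, RUV, STU, SUV

giving chain groups C_0 ≅ Z^7, C_1 ≅ Z^21, C_2 ≅ Z^14.

The boundary map ∂_1: C_1 → C_0 maps an edge to its endpoints' difference, ∂[p,q] = q − p. For instance
  ∂TV = V − T.
The resulting 7×21 matrix has rank 6, and its Smith normal form has invariant factors (1,1,1,1,1,1).

∂_2: C_2 → C_1 maps a triangle to the signed sum of its edges. For instance
  ∂QST = ST − QT + QS,
  ∂RTV = TV − RV + RT.
This gives a 21×14 integer matrix of rank 13; reducing to Smith normal form yields diagonal entries (1,1,1,1,1,1,1,1,1,1,1,1,1).

Now H_k = ker ∂_k / im ∂_{k+1}, so:

  H_0: rank C_0 − rank ∂_1 = 7 − 6 = 1, and the invariant factors of ∂_1 are all 1, so H_0 ≅ Z.
  H_1: rank ker ∂_1 − rank ∂_2 = (21 − 6) − 13 = 2, and the invariant factors of ∂_2 are all 1, so H_1 ≅ Z^2.
  H_2: rank ker ∂_2 − rank ∂_3 = (14 − 13) − 0 = 1, and there is no ∂_3, so H_2 ≅ Z.

H_0 = Z,  H_1 = Z^2,  H_2 = Z.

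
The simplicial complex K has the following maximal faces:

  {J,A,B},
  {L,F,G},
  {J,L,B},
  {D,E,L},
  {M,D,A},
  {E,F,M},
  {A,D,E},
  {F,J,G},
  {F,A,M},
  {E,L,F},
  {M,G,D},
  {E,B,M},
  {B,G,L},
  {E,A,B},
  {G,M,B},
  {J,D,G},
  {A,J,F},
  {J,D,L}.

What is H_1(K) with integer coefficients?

H_1 = Z ⊕ Z/2.

K has 9 vertices, 27 edges, 18 triangles.
rank ∂_1 = 8, rank ∂_2 = 18 ⇒ b_1 = 27 − 8 − 18 = 1; ∂_2 has invariant factor(s) [2] giving torsion. So H_1 ≅ Z ⊕ Z/2.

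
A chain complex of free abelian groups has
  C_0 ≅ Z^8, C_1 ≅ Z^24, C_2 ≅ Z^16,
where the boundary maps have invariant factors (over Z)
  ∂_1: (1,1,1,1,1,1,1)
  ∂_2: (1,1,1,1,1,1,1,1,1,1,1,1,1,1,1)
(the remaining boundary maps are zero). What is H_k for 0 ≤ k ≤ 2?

H_0 ≅ Z,  H_1 ≅ Z^2,  H_2 ≅ Z.

H_0: b_0 = 8 − 0 − 7 = 1; torsion from ∂_1 factors > 1: none. So H_0 ≅ Z.
H_1: b_1 = 24 − 7 − 15 = 2; torsion from ∂_2 factors > 1: none. So H_1 ≅ Z^2.
H_2: b_2 = 16 − 15 − 0 = 1; torsion from ∂_3 factors > 1: none. So H_2 ≅ Z.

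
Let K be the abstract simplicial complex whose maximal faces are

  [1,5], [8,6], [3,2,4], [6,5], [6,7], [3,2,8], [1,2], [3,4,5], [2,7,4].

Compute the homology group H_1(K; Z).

H_1 = Z^3.

Fix the vertex order 1 < 2 < 3 < 4 < 5 < 6 < 7 < 8 and write every simplex with vertices in increasing order. Then dim K = 2 and the simplices of K are:

  0-simplices (8): [1], [2], [3], [4], [5], [6], [7], [8]
  1-simplices (14): [1,2], [1,5], [2,3], [2,4], [2,7], [2,8], [3,4], [3,5], [3,8], [4,5], [4,7], [5,6], [6,7], [6,8]
  2-simplices (4): [2,3,4], [2,3,8], [2,4,7], [3,4,5]

giving chain groups C_0 ≅ Z^8, C_1 ≅ Z^14, C_2 ≅ Z^4.

Boundary ∂_1: C_1 → C_0 sends each edge [p,q] (with p < q) to q − p. For instance
  ∂[3,5] = [5] − [3].
This gives a 8×14 integer matrix of rank 7; reducing to Smith normal form yields diagonal entries (1,1,1,1,1,1,1).

Boundary ∂_2: C_2 → C_1 sends each 2-simplex [p,q,r] to [q,r] − [p,r] + [p,q]. For instance
  ∂[2,3,8] = [3,8] − [2,8] + [2,3],
  ∂[3,4,5] = [4,5] − [3,5] + [3,4].
The resulting 14×4 matrix has rank 4, and its Smith normal form has invariant factors (1,1,1,1).

Reading off H_k = ker ∂_k / im ∂_{k+1}:

  H_1: rank ker ∂_1 − rank ∂_2 = (14 − 7) − 4 = 3, and the invariant factors of ∂_2 are all 1, so H_1 ≅ Z^3.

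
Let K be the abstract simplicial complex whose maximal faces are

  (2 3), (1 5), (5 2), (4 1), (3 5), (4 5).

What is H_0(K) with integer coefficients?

H_0 = Z.

Take the total order 1 < 2 < 3 < 4 < 5 on the vertex set. Then K (dimension 1) consists of the simplices:

  0-simplices (5): [1], [2], [3], [4], [5]
  1-simplices (6): [1,4], [1,5], [2,3], [2,5], [3,5], [4,5]

Hence C_0 ≅ Z^5, C_1 ≅ Z^6.

∂_1: C_1 → C_0 sends each edge [p,q] (with p < q) to q − p. For instance
  ∂[4,5] = [5] − [4].
The resulting 5×6 matrix has rank 4, and its Smith normal form has invariant factors (1,1,1,1).

Now H_k = ker ∂_k / im ∂_{k+1}, so:

  H_0: rank C_0 − rank ∂_1 = 5 − 4 = 1, and the invariant factors of ∂_1 are all 1, so H_0 ≅ Z.

(K is a triangulation of a wedge of 2 circles.)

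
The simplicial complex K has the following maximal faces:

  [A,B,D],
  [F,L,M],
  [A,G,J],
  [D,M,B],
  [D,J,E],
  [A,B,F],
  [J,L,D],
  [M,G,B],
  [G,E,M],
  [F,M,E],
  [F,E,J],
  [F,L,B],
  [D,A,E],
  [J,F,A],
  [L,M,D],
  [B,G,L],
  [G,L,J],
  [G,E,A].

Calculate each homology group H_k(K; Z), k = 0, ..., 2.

H_0 = Z,  H_1 = Z × Z/2,  H_2 = 0.

We work with the vertex ordering A < B < D < E < F < G < J < L < M. The simplices of K, each written with vertices in increasing order, are:

  0-simplices (9): A, B, D, E, F, G, J, L, M
  1-simplices (27): AB, AD, AE, AF, AG, AJ, BD, BF, BG, BL, BM, DE, DJ, DL, DM, EF, EG, EJ, EM, FJ, FL, FM, GJ, GL, GM, JL, LM
  2-simplices (18): ABD, ABF, ADE, AEG, AFJ, AGJ, BDM, BFL, BGL, BGM, DEJ, DJL, DLM, EFJ, EFM, EGM, FLM, GJL

so the chain groups are C_0 ≅ Z^9, C_1 ≅ Z^27, C_2 ≅ Z^18.

∂_1: C_1 → C_0 maps an edge to its endpoints' difference, ∂[p,q] = q − p. For instance
  ∂BL = L − B.
The 9×27 boundary matrix has rank 8 and Smith normal form diag(1,1,1,1,1,1,1,1).

∂_2: C_2 → C_1 acts by ∂[p,q,r] = [q,r] − [p,r] + [p,q]. For instance
  ∂FLM = LM − FM + FL,
  ∂EFM = FM − EM + EF.
The 27×18 boundary matrix has rank 18 and Smith normal form diag(1,1,1,1,1,1,1,1,1,1,1,1,1,1,1,1,1,2).

Now H_k = ker ∂_k / im ∂_{k+1}, so:

  H_0: rank C_0 − rank ∂_1 = 9 − 8 = 1, and the invariant factors of ∂_1 are all 1, so H_0 ≅ Z.
  H_1: rank ker ∂_1 − rank ∂_2 = (27 − 8) − 18 = 1, and ∂_2 has invariant factor 2 > 1, so H_1 ≅ Z × Z/2.
  H_2: rank ker ∂_2 − rank ∂_3 = (18 − 18) − 0 = 0, and there is no ∂_3, so H_2 ≅ 0.

As a check, the Euler characteristic is 9 − 27 + 18 = 0, which agrees with 1 − 1 + 0 = 0.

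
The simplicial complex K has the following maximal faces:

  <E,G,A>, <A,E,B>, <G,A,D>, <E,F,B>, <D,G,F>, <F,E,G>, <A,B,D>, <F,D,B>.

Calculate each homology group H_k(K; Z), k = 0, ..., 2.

Take the total order A < B < D < E < F < G on the vertex set. Then K (dimension 2) consists of the simplices:

  0-simplices (6): A, B, D, E, F, G
  1-simplices (12): AB, AD, AE, AG, BD, BE, BF, DF, DG, EF, EG, FG
  2-simplices (8): ABD, ABE, ADG, AEG, BDF, BEF, DFG, EFG

so the chain groups are C_0 ≅ Z^6, C_1 ≅ Z^12, C_2 ≅ Z^8.

Boundary ∂_1: C_1 → C_0 is given by ∂[p,q] = [q] − [p].
The 6×12 boundary matrix has rank 5 and Smith normal form diag(1,1,1,1,1).

The boundary map ∂_2: C_2 → C_1 acts by ∂[p,q,r] = [q,r] − [p,r] + [p,q]. For instance
  ∂BEF = EF − BF + BE,
  ∂ABE = BE − AE + AB.
As a 12×8 matrix over Z this has rank 7, with invariant factors (1,1,1,1,1,1,1).

From H_k ≅ ker(∂_k) / im(∂_{k+1}) we obtain:

  H_0: rank C_0 − rank ∂_1 = 6 − 5 = 1, and the invariant factors of ∂_1 are all 1, so H_0 = Z.
  H_1: rank ker ∂_1 − rank ∂_2 = (12 − 5) − 7 = 0, and the invariant factors of ∂_2 are all 1, so H_1 = 0.
  H_2: rank ker ∂_2 − rank ∂_3 = (8 − 7) − 0 = 1, and there is no ∂_3, so H_2 = Z.

As a check, the Euler characteristic is 6 − 12 + 8 = 2, which agrees with 1 − 0 + 1 = 2.

H_0 ≅ Z,  H_1 = 0,  H_2 ≅ Z.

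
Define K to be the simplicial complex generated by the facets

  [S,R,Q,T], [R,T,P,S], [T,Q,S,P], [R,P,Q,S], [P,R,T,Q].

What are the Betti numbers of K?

K has 5 vertices, 10 edges, 10 triangles, 5 3-simplices.
rank ∂_0 = 0, rank ∂_1 = 4 ⇒ b_0 = 5 − 0 − 4 = 1; all invariant factors of ∂_1 are 1 so no torsion. So H_0 ≅ Z.
rank ∂_1 = 4, rank ∂_2 = 6 ⇒ b_1 = 10 − 4 − 6 = 0; all invariant factors of ∂_2 are 1 so no torsion. So H_1 ≅ 0.
rank ∂_2 = 6, rank ∂_3 = 4 ⇒ b_2 = 10 − 6 − 4 = 0; all invariant factors of ∂_3 are 1 so no torsion. So H_2 ≅ 0.
rank ∂_3 = 4, rank ∂_4 = 0 ⇒ b_3 = 5 − 4 − 0 = 1. So H_3 ≅ Z.

b_0 = 1, b_1 = 0, b_2 = 0, b_3 = 1.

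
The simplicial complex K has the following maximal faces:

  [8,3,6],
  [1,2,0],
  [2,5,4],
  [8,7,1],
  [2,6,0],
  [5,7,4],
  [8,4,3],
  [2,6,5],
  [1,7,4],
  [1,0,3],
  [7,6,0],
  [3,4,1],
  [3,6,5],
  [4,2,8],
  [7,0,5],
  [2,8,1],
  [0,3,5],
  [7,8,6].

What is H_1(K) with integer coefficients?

H_1 ≅ Z ⊕ Z/2Z.

Fix the vertex order 0 < 1 < 2 < 3 < 4 < 5 < 6 < 7 < 8 and write every simplex with vertices in increasing order. Then dim K = 2 and the simplices of K are:

  0-simplices (9): [0], [1], [2], [3], [4], [5], [6], [7], [8]
  1-simplices (27): (27 of them)
  2-simplices (18): [0,1,2], [0,1,3], [0,2,6], [0,3,5], [0,5,7], [0,6,7], [1,2,8], [1,3,4], [1,4,7], [1,7,8], [2,4,5], [2,4,8], [2,5,6], [3,4,8], [3,5,6], [3,6,8], [4,5,7], [6,7,8]

Hence C_0 ≅ Z^9, C_1 ≅ Z^27, C_2 ≅ Z^18.

The boundary map ∂_1: C_1 → C_0 sends each edge [p,q] (with p < q) to q − p. For instance
  ∂[3,5] = [5] − [3].
This gives a 9×27 integer matrix of rank 8; reducing to Smith normal form yields diagonal entries (1,1,1,1,1,1,1,1).

Boundary ∂_2: C_2 → C_1 maps a triangle to the signed sum of its edges. For instance
  ∂[0,5,7] = [5,7] − [0,7] + [0,5],
  ∂[3,6,8] = [6,8] − [3,8] + [3,6].
As a 27×18 matrix over Z this has rank 18, with invariant factors (1,1,1,1,1,1,1,1,1,1,1,1,1,1,1,1,1,2).

Reading off H_k = ker ∂_k / im ∂_{k+1}:

  H_1: rank ker ∂_1 − rank ∂_2 = (27 − 8) − 18 = 1, and ∂_2 has invariant factor 2 > 1, so H_1 ≅ Z ⊕ Z/2Z.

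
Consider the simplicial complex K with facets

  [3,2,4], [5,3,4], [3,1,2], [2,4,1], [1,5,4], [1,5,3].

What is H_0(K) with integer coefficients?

H_0 = Z.

Fix the vertex order 1 < 2 < 3 < 4 < 5 and write every simplex with vertices in increasing order. Then dim K = 2 and the simplices of K are:

  0-simplices (5): [1], [2], [3], [4], [5]
  1-simplices (9): [1,2], [1,3], [1,4], [1,5], [2,3], [2,4], [3,4], [3,5], [4,5]
  2-simplices (6): [1,2,3], [1,2,4], [1,3,5], [1,4,5], [2,3,4], [3,4,5]

Hence C_0 ≅ Z^5, C_1 ≅ Z^9, C_2 ≅ Z^6.

∂_1: C_1 → C_0 is given by ∂[p,q] = [q] − [p].
As a 5×9 matrix over Z this has rank 4, with invariant factors (1,1,1,1).

Boundary ∂_2: C_2 → C_1 maps a triangle to the signed sum of its edges. For instance
  ∂[2,3,4] = [3,4] − [2,4] + [2,3],
  ∂[1,4,5] = [4,5] − [1,5] + [1,4].
The 9×6 boundary matrix has rank 5 and Smith normal form diag(1,1,1,1,1).

Reading off H_k = ker ∂_k / im ∂_{k+1}:

  H_0: rank C_0 − rank ∂_1 = 5 − 4 = 1, and the invariant factors of ∂_1 are all 1, so H_0 = Z.

(K is a triangulation of the 2-sphere S^2.)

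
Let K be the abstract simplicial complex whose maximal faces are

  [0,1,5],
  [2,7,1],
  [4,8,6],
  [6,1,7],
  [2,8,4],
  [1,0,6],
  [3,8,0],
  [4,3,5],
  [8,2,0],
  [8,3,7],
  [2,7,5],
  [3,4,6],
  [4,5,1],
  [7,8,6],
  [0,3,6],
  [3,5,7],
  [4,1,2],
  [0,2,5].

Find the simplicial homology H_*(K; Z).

H_0 ≅ Z,  H_1 ≅ Z × Z/2,  H_2 = 0.

Order the vertices as 0 < 1 < 2 < 3 < 4 < 5 < 6 < 7 < 8. Listing each simplex with vertices in this order, K has dimension 2 with simplices:

  0-simplices (9): [0], [1], [2], [3], [4], [5], [6], [7], [8]
  1-simplices (27): (27 of them)
  2-simplices (18): [0,1,5], [0,1,6], [0,2,5], [0,2,8], [0,3,6], [0,3,8], [1,2,4], [1,2,7], [1,4,5], [1,6,7], [2,4,8], [2,5,7], [3,4,5], [3,4,6], [3,5,7], [3,7,8], [4,6,8], [6,7,8]

giving chain groups C_0 ≅ Z^9, C_1 ≅ Z^27, C_2 ≅ Z^18.

Boundary ∂_1: C_1 → C_0 sends each edge [p,q] (with p < q) to q − p. For instance
  ∂[0,6] = [6] − [0].
As a 9×27 matrix over Z this has rank 8, with invariant factors (1,1,1,1,1,1,1,1).

∂_2: C_2 → C_1 sends each 2-simplex [p,q,r] to [q,r] − [p,r] + [p,q]. For instance
  ∂[2,5,7] = [5,7] − [2,7] + [2,5],
  ∂[1,4,5] = [4,5] − [1,5] + [1,4].
As a 27×18 matrix over Z this has rank 18, with invariant factors (1,1,1,1,1,1,1,1,1,1,1,1,1,1,1,1,1,2).

From H_k ≅ ker(∂_k) / im(∂_{k+1}) we obtain:

  H_0: rank C_0 − rank ∂_1 = 9 − 8 = 1, and the invariant factors of ∂_1 are all 1, so H_0 = Z.
  H_1: rank ker ∂_1 − rank ∂_2 = (27 − 8) − 18 = 1, and ∂_2 has invariant factor 2 > 1, so H_1 = Z × Z/2.
  H_2: rank ker ∂_2 − rank ∂_3 = (18 − 18) − 0 = 0, and there is no ∂_3, so H_2 = 0.

As a check, the Euler characteristic is 9 − 27 + 18 = 0, which agrees with 1 − 1 + 0 = 0.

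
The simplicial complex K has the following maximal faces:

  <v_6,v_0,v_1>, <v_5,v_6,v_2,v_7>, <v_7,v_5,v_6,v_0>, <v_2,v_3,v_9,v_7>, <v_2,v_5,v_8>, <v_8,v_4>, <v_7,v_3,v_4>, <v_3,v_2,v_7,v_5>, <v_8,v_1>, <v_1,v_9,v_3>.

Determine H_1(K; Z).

H_1 = Z^3.

K has 10 vertices, 25 edges, 17 triangles, 4 3-simplices.
rank ∂_1 = 9, rank ∂_2 = 13 ⇒ b_1 = 25 − 9 − 13 = 3; all invariant factors of ∂_2 are 1 so no torsion. So H_1 ≅ Z^3.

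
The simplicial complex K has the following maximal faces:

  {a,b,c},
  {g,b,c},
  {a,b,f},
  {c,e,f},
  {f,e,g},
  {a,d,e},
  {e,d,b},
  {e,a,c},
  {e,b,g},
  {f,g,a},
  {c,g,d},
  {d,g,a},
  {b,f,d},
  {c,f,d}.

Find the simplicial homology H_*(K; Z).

Fix the vertex order a < b < c < d < e < f < g and write every simplex with vertices in increasing order. Then dim K = 2 and the simplices of K are:

  0-simplices (7): a, b, c, d, e, f, g
  1-simplices (21): ab, ac, ad, ae, af, ag, bc, bd, be, bf, bg, cd, ce, cf, cg, de, df, dg, ef, eg, fg
  2-simplices (14): abc, abf, ace, ade, adg, afg, bcg, bde, bdf, beg, cdf, cdg, cef, efg

Hence C_0 ≅ Z^7, C_1 ≅ Z^21, C_2 ≅ Z^14.

∂_1: C_1 → C_0 maps an edge to its endpoints' difference, ∂[p,q] = q − p.
This gives a 7×21 integer matrix of rank 6; reducing to Smith normal form yields diagonal entries (1,1,1,1,1,1).

The boundary map ∂_2: C_2 → C_1 acts by ∂[p,q,r] = [q,r] − [p,r] + [p,q]. For instance
  ∂ace = ce − ae + ac,
  ∂cdf = df − cf + cd.
The 21×14 boundary matrix has rank 13 and Smith normal form diag(1,1,1,1,1,1,1,1,1,1,1,1,1).

From H_k ≅ ker(∂_k) / im(∂_{k+1}) we obtain:

  H_0: rank C_0 − rank ∂_1 = 7 − 6 = 1, and the invariant factors of ∂_1 are all 1, so H_0 = Z.
  H_1: rank ker ∂_1 − rank ∂_2 = (21 − 6) − 13 = 2, and the invariant factors of ∂_2 are all 1, so H_1 = Z^2.
  H_2: rank ker ∂_2 − rank ∂_3 = (14 − 13) − 0 = 1, and there is no ∂_3, so H_2 = Z.

As a check, the Euler characteristic is 7 − 21 + 14 = 0, which agrees with 1 − 2 + 1 = 0.

H_0 = Z,  H_1 = Z^2,  H_2 = Z.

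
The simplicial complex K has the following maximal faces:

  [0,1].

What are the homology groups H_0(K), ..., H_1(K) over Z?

Fix the vertex order 0 < 1 and write every simplex with vertices in increasing order. Then dim K = 1 and the simplices of K are:

  0-simplices (2): [0], [1]
  1-simplices (1): [0,1]

so the chain groups are C_0 ≅ Z^2, C_1 ≅ Z^1.

Boundary ∂_1: C_1 → C_0 maps an edge to its endpoints' difference, ∂[p,q] = q − p. For instance
  ∂[0,1] = [1] − [0].
This gives a 2×1 integer matrix of rank 1; reducing to Smith normal form yields diagonal entries (1).

Computing H_k = (kernel of ∂_k) / (image of ∂_{k+1}):

  H_0: rank C_0 − rank ∂_1 = 2 − 1 = 1, and the invariant factors of ∂_1 are all 1, so H_0 = Z.
  H_1: rank ker ∂_1 − rank ∂_2 = (1 − 1) − 0 = 0, and there is no ∂_2, so H_1 = 0.

As a check, the Euler characteristic is 2 − 1 = 1, which agrees with 1 − 0 = 1.

H_0 = Z,  H_1 = 0.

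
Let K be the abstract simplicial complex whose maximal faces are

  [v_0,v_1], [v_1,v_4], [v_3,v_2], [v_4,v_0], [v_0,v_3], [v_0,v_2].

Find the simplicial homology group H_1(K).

Fix the vertex order v_0 < v_1 < v_2 < v_3 < v_4 and write every simplex with vertices in increasing order. Then dim K = 1 and the simplices of K are:

  0-simplices (5): [v_0], [v_1], [v_2], [v_3], [v_4]
  1-simplices (6): [v_0,v_1], [v_0,v_2], [v_0,v_3], [v_0,v_4], [v_1,v_4], [v_2,v_3]

Hence C_0 ≅ Z^5, C_1 ≅ Z^6.

∂_1: C_1 → C_0 is given by ∂[p,q] = [q] − [p]. For instance
  ∂[v_2,v_3] = [v_3] − [v_2].
The 5×6 boundary matrix has rank 4 and Smith normal form diag(1,1,1,1).

Computing H_k = (kernel of ∂_k) / (image of ∂_{k+1}):

  H_1: rank ker ∂_1 − rank ∂_2 = (6 − 4) − 0 = 2, and there is no ∂_2, so H_1 = Z^2.

H_1 ≅ Z^2.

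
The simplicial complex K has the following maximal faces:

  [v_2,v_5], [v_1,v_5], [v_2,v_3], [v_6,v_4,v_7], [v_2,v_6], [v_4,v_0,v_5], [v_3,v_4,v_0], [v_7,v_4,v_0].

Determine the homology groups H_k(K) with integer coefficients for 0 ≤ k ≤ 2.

Fix the vertex order v_0 < v_1 < v_2 < v_3 < v_4 < v_5 < v_6 < v_7 and write every simplex with vertices in increasing order. Then dim K = 2 and the simplices of K are:

  0-simplices (8): [v_0], [v_1], [v_2], [v_3], [v_4], [v_5], [v_6], [v_7]
  1-simplices (13): [v_0,v_3], [v_0,v_4], [v_0,v_5], [v_0,v_7], [v_1,v_5], [v_2,v_3], [v_2,v_5], [v_2,v_6], [v_3,v_4], [v_4,v_5], [v_4,v_6], [v_4,v_7], [v_6,v_7]
  2-simplices (4): [v_0,v_3,v_4], [v_0,v_4,v_5], [v_0,v_4,v_7], [v_4,v_6,v_7]

so the chain groups are C_0 ≅ Z^8, C_1 ≅ Z^13, C_2 ≅ Z^4.

The boundary map ∂_1: C_1 → C_0 sends each edge [p,q] (with p < q) to q − p.
The resulting 8×13 matrix has rank 7, and its Smith normal form has invariant factors (1,1,1,1,1,1,1).

∂_2: C_2 → C_1 acts by ∂[p,q,r] = [q,r] − [p,r] + [p,q]. For instance
  ∂[v_0,v_4,v_5] = [v_4,v_5] − [v_0,v_5] + [v_0,v_4],
  ∂[v_0,v_4,v_7] = [v_4,v_7] − [v_0,v_7] + [v_0,v_4].
The 13×4 boundary matrix has rank 4 and Smith normal form diag(1,1,1,1).

Now H_k = ker ∂_k / im ∂_{k+1}, so:

  H_0: rank C_0 − rank ∂_1 = 8 − 7 = 1, and the invariant factors of ∂_1 are all 1, so H_0 ≅ Z.
  H_1: rank ker ∂_1 − rank ∂_2 = (13 − 7) − 4 = 2, and the invariant factors of ∂_2 are all 1, so H_1 ≅ Z^2.
  H_2: rank ker ∂_2 − rank ∂_3 = (4 − 4) − 0 = 0, and there is no ∂_3, so H_2 ≅ 0.

As a check, the Euler characteristic is 8 − 13 + 4 = -1, which agrees with 1 − 2 + 0 = -1.

H_0 ≅ Z,  H_1 ≅ Z^2,  H_2 = 0.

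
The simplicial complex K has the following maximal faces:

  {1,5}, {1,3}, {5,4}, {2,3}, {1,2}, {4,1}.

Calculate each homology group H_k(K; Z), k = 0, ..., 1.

Take the total order 1 < 2 < 3 < 4 < 5 on the vertex set. Then K (dimension 1) consists of the simplices:

  0-simplices (5): [1], [2], [3], [4], [5]
  1-simplices (6): [1,2], [1,3], [1,4], [1,5], [2,3], [4,5]

Hence C_0 ≅ Z^5, C_1 ≅ Z^6.

Boundary ∂_1: C_1 → C_0 is given by ∂[p,q] = [q] − [p]. For instance
  ∂[1,4] = [4] − [1].
The resulting 5×6 matrix has rank 4, and its Smith normal form has invariant factors (1,1,1,1).

Reading off H_k = ker ∂_k / im ∂_{k+1}:

  H_0: rank C_0 − rank ∂_1 = 5 − 4 = 1, and the invariant factors of ∂_1 are all 1, so H_0 = Z.
  H_1: rank ker ∂_1 − rank ∂_2 = (6 − 4) − 0 = 2, and there is no ∂_2, so H_1 = Z^2.

As a check, the Euler characteristic is 5 − 6 = -1, which agrees with 1 − 2 = -1.

H_0 ≅ Z,  H_1 ≅ Z^2.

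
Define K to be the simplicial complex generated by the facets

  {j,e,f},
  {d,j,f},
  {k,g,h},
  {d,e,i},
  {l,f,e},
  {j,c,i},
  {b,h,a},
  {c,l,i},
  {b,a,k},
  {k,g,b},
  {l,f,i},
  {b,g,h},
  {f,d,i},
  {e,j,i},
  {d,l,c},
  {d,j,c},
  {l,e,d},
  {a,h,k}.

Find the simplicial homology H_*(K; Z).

H_0 = Z^2,  H_1 = Z/2,  H_2 = Z.

Order the vertices as a < b < c < d < e < f < g < h < i < j < k < l. Listing each simplex with vertices in this order, K has dimension 2 with simplices:

  0-simplices (12): a, b, c, d, e, f, g, h, i, j, k, l
  1-simplices (27): ab, ah, ak, bg, bh, bk, cd, ci, cj, cl, de, df, di, dj, dl, ef, ei, ej, el, fi, fj, fl, gh, gk, hk, ij, il
  2-simplices (18): abh, abk, ahk, bgh, bgk, cdj, cdl, cij, cil, dei, del, dfi, dfj, efj, efl, eij, fil, ghk

so the chain groups are C_0 ≅ Z^12, C_1 ≅ Z^27, C_2 ≅ Z^18.

Boundary ∂_1: C_1 → C_0 is given by ∂[p,q] = [q] − [p]. For instance
  ∂hk = k − h.
This gives a 12×27 integer matrix of rank 10; reducing to Smith normal form yields diagonal entries (1,1,1,1,1,1,1,1,1,1).

Boundary ∂_2: C_2 → C_1 acts by ∂[p,q,r] = [q,r] − [p,r] + [p,q]. For instance
  ∂cil = il − cl + ci,
  ∂bgh = gh − bh + bg.
This gives a 27×18 integer matrix of rank 17; reducing to Smith normal form yields diagonal entries (1,1,1,1,1,1,1,1,1,1,1,1,1,1,1,1,2).

Reading off H_k = ker ∂_k / im ∂_{k+1}:

  H_0: rank C_0 − rank ∂_1 = 12 − 10 = 2, and the invariant factors of ∂_1 are all 1, so H_0 = Z^2.
  H_1: rank ker ∂_1 − rank ∂_2 = (27 − 10) − 17 = 0, and ∂_2 has invariant factor 2 > 1, so H_1 = Z/2.
  H_2: rank ker ∂_2 − rank ∂_3 = (18 − 17) − 0 = 1, and there is no ∂_3, so H_2 = Z.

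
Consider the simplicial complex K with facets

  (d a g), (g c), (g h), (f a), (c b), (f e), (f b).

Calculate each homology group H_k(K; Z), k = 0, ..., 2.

H_0 ≅ Z,  H_1 ≅ Z,  H_2 = 0.

Fix the vertex order a < b < c < d < e < f < g < h and write every simplex with vertices in increasing order. Then dim K = 2 and the simplices of K are:

  0-simplices (8): a, b, c, d, e, f, g, h
  1-simplices (9): ad, af, ag, bc, bf, cg, dg, ef, gh
  2-simplices (1): adg

giving chain groups C_0 ≅ Z^8, C_1 ≅ Z^9, C_2 ≅ Z^1.

The boundary map ∂_1: C_1 → C_0 maps an edge to its endpoints' difference, ∂[p,q] = q − p.
This gives a 8×9 integer matrix of rank 7; reducing to Smith normal form yields diagonal entries (1,1,1,1,1,1,1).

Boundary ∂_2: C_2 → C_1 acts by ∂[p,q,r] = [q,r] − [p,r] + [p,q]. For instance
  ∂adg = dg − ag + ad.
The resulting 9×1 matrix has rank 1, and its Smith normal form has invariant factors (1).

Computing H_k = (kernel of ∂_k) / (image of ∂_{k+1}):

  H_0: rank C_0 − rank ∂_1 = 8 − 7 = 1, and the invariant factors of ∂_1 are all 1, so H_0 ≅ Z.
  H_1: rank ker ∂_1 − rank ∂_2 = (9 − 7) − 1 = 1, and the invariant factors of ∂_2 are all 1, so H_1 ≅ Z.
  H_2: rank ker ∂_2 − rank ∂_3 = (1 − 1) − 0 = 0, and there is no ∂_3, so H_2 ≅ 0.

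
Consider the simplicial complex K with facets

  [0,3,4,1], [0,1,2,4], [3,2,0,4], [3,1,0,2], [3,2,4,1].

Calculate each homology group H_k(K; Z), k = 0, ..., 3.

Take the total order 0 < 1 < 2 < 3 < 4 on the vertex set. Then K (dimension 3) consists of the simplices:

  0-simplices (5): [0], [1], [2], [3], [4]
  1-simplices (10): [0,1], [0,2], [0,3], [0,4], [1,2], [1,3], [1,4], [2,3], [2,4], [3,4]
  2-simplices (10): [0,1,2], [0,1,3], [0,1,4], [0,2,3], [0,2,4], [0,3,4], [1,2,3], [1,2,4], [1,3,4], [2,3,4]
  3-simplices (5): [0,1,2,3], [0,1,2,4], [0,1,3,4], [0,2,3,4], [1,2,3,4]

Hence C_0 ≅ Z^5, C_1 ≅ Z^10, C_2 ≅ Z^10, C_3 ≅ Z^5.

The boundary map ∂_1: C_1 → C_0 sends each edge [p,q] (with p < q) to q − p. For instance
  ∂[3,4] = [4] − [3].
This gives a 5×10 integer matrix of rank 4; reducing to Smith normal form yields diagonal entries (1,1,1,1).

∂_2: C_2 → C_1 maps a triangle to the signed sum of its edges. For instance
  ∂[0,1,4] = [1,4] − [0,4] + [0,1],
  ∂[0,2,3] = [2,3] − [0,3] + [0,2].
The 10×10 boundary matrix has rank 6 and Smith normal form diag(1,1,1,1,1,1).

Boundary ∂_3: C_3 → C_2 sends each 3-simplex σ to the alternating sum Σ_i (−1)^i (σ with its i-th vertex removed). For instance
  ∂[0,1,2,4] = [1,2,4] − [0,2,4] + [0,1,4] − [0,1,2],
  ∂[0,1,3,4] = [1,3,4] − [0,3,4] + [0,1,4] − [0,1,3].
As a 10×5 matrix over Z this has rank 4, with invariant factors (1,1,1,1).

From H_k ≅ ker(∂_k) / im(∂_{k+1}) we obtain:

  H_0: rank C_0 − rank ∂_1 = 5 − 4 = 1, and the invariant factors of ∂_1 are all 1, so H_0 = Z.
  H_1: rank ker ∂_1 − rank ∂_2 = (10 − 4) − 6 = 0, and the invariant factors of ∂_2 are all 1, so H_1 = 0.
  H_2: rank ker ∂_2 − rank ∂_3 = (10 − 6) − 4 = 0, and the invariant factors of ∂_3 are all 1, so H_2 = 0.
  H_3: rank ker ∂_3 − rank ∂_4 = (5 − 4) − 0 = 1, and there is no ∂_4, so H_3 = Z.

H_0 ≅ Z,  H_1 = 0,  H_2 = 0,  H_3 ≅ Z.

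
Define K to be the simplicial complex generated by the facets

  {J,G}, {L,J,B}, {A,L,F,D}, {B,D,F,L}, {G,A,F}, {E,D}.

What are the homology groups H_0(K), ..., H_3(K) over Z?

H_0 ≅ Z,  H_1 ≅ Z,  H_2 = 0,  H_3 = 0.

We work with the vertex ordering A < B < D < E < F < G < J < L. The simplices of K, each written with vertices in increasing order, are:

  0-simplices (8): A, B, D, E, F, G, J, L
  1-simplices (15): AD, AF, AG, AL, BD, BF, BJ, BL, DE, DF, DL, FG, FL, GJ, JL
  2-simplices (9): ADF, ADL, AFG, AFL, BDF, BDL, BFL, BJL, DFL
  3-simplices (2): ADFL, BDFL

giving chain groups C_0 ≅ Z^8, C_1 ≅ Z^15, C_2 ≅ Z^9, C_3 ≅ Z^2.

The boundary map ∂_1: C_1 → C_0 maps an edge to its endpoints' difference, ∂[p,q] = q − p.
The 8×15 boundary matrix has rank 7 and Smith normal form diag(1,1,1,1,1,1,1).

The boundary map ∂_2: C_2 → C_1 acts by ∂[p,q,r] = [q,r] − [p,r] + [p,q]. For instance
  ∂BFL = FL − BL + BF,
  ∂ADF = DF − AF + AD.
The resulting 15×9 matrix has rank 7, and its Smith normal form has invariant factors (1,1,1,1,1,1,1).

Boundary ∂_3: C_3 → C_2 sends each 3-simplex σ to the alternating sum Σ_i (−1)^i (σ with its i-th vertex removed). For instance
  ∂BDFL = DFL − BFL + BDL − BDF,
  ∂ADFL = DFL − AFL + ADL − ADF.
The resulting 9×2 matrix has rank 2, and its Smith normal form has invariant factors (1,1).

Computing H_k = (kernel of ∂_k) / (image of ∂_{k+1}):

  H_0: rank C_0 − rank ∂_1 = 8 − 7 = 1, and the invariant factors of ∂_1 are all 1, so H_0 = Z.
  H_1: rank ker ∂_1 − rank ∂_2 = (15 − 7) − 7 = 1, and the invariant factors of ∂_2 are all 1, so H_1 = Z.
  H_2: rank ker ∂_2 − rank ∂_3 = (9 − 7) − 2 = 0, and the invariant factors of ∂_3 are all 1, so H_2 = 0.
  H_3: rank ker ∂_3 − rank ∂_4 = (2 − 2) − 0 = 0, and there is no ∂_4, so H_3 = 0.

As a check, the Euler characteristic is 8 − 15 + 9 − 2 = 0, which agrees with 1 − 1 + 0 − 0 = 0.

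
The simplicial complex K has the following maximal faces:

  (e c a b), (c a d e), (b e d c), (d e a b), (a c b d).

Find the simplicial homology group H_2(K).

H_2 ≅ 0.

Fix the vertex order a < b < c < d < e and write every simplex with vertices in increasing order. Then dim K = 3 and the simplices of K are:

  0-simplices (5): a, b, c, d, e
  1-simplices (10): ab, ac, ad, ae, bc, bd, be, cd, ce, de
  2-simplices (10): abc, abd, abe, acd, ace, ade, bcd, bce, bde, cde
  3-simplices (5): abcd, abce, abde, acde, bcde

giving chain groups C_0 ≅ Z^5, C_1 ≅ Z^10, C_2 ≅ Z^10, C_3 ≅ Z^5.

∂_1: C_1 → C_0 sends each edge [p,q] (with p < q) to q − p. For instance
  ∂be = e − b.
The 5×10 boundary matrix has rank 4 and Smith normal form diag(1,1,1,1).

The boundary map ∂_2: C_2 → C_1 maps a triangle to the signed sum of its edges. For instance
  ∂abe = be − ae + ab,
  ∂ace = ce − ae + ac.
The 10×10 boundary matrix has rank 6 and Smith normal form diag(1,1,1,1,1,1).

Boundary ∂_3: C_3 → C_2 sends each 3-simplex σ to the alternating sum Σ_i (−1)^i (σ with its i-th vertex removed). For instance
  ∂bcde = cde − bde + bce − bcd,
  ∂abce = bce − ace + abe − abc.
As a 10×5 matrix over Z this has rank 4, with invariant factors (1,1,1,1).

From H_k ≅ ker(∂_k) / im(∂_{k+1}) we obtain:

  H_2: rank ker ∂_2 − rank ∂_3 = (10 − 6) − 4 = 0, and the invariant factors of ∂_3 are all 1, so H_2 = 0.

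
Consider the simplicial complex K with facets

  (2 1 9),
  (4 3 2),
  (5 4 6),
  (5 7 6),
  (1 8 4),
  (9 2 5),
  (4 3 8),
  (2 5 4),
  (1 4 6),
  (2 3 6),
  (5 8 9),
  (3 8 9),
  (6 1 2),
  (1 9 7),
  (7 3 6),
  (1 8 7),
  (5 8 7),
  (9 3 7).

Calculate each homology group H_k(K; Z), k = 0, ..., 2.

Order the vertices as 1 < 2 < 3 < 4 < 5 < 6 < 7 < 8 < 9. Listing each simplex with vertices in this order, K has dimension 2 with simplices:

  0-simplices (9): [1], [2], [3], [4], [5], [6], [7], [8], [9]
  1-simplices (27): (27 of them)
  2-simplices (18): [1,2,6], [1,2,9], [1,4,6], [1,4,8], [1,7,8], [1,7,9], [2,3,4], [2,3,6], [2,4,5], [2,5,9], [3,4,8], [3,6,7], [3,7,9], [3,8,9], [4,5,6], [5,6,7], [5,7,8], [5,8,9]

so the chain groups are C_0 ≅ Z^9, C_1 ≅ Z^27, C_2 ≅ Z^18.

Boundary ∂_1: C_1 → C_0 is given by ∂[p,q] = [q] − [p]. For instance
  ∂[4,8] = [8] − [4].
The 9×27 boundary matrix has rank 8 and Smith normal form diag(1,1,1,1,1,1,1,1).

The boundary map ∂_2: C_2 → C_1 maps a triangle to the signed sum of its edges. For instance
  ∂[3,6,7] = [6,7] − [3,7] + [3,6],
  ∂[1,4,8] = [4,8] − [1,8] + [1,4].
The 27×18 boundary matrix has rank 18 and Smith normal form diag(1,1,1,1,1,1,1,1,1,1,1,1,1,1,1,1,1,2).

Reading off H_k = ker ∂_k / im ∂_{k+1}:

  H_0: rank C_0 − rank ∂_1 = 9 − 8 = 1, and the invariant factors of ∂_1 are all 1, so H_0 = Z.
  H_1: rank ker ∂_1 − rank ∂_2 = (27 − 8) − 18 = 1, and ∂_2 has invariant factor 2 > 1, so H_1 = Z ⊕ Z/2.
  H_2: rank ker ∂_2 − rank ∂_3 = (18 − 18) − 0 = 0, and there is no ∂_3, so H_2 = 0.

As a check, the Euler characteristic is 9 − 27 + 18 = 0, which agrees with 1 − 1 + 0 = 0.

H_0 ≅ Z,  H_1 ≅ Z ⊕ Z/2,  H_2 = 0.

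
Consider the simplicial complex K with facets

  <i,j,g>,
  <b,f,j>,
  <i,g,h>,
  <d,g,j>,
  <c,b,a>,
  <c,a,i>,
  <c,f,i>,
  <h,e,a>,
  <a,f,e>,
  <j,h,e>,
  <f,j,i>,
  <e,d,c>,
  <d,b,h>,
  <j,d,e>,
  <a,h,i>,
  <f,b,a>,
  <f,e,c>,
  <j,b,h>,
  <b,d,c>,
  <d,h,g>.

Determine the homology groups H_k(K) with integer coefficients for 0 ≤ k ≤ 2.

H_0 ≅ Z,  H_1 ≅ Z ⊕ Z/2,  H_2 = 0.

Take the total order a < b < c < d < e < f < g < h < i < j on the vertex set. Then K (dimension 2) consists of the simplices:

  0-simplices (10): a, b, c, d, e, f, g, h, i, j
  1-simplices (30): ab, ac, ae, af, ah, ai, bc, bd, bf, bh, bj, cd, ce, cf, ci, de, dg, dh, dj, ef, eh, ej, fi, fj, gh, gi, gj, hi, hj, ij
  2-simplices (20): abc, abf, aci, aef, aeh, ahi, bcd, bdh, bfj, bhj, cde, cef, cfi, dej, dgh, dgj, ehj, fij, ghi, gij

so the chain groups are C_0 ≅ Z^10, C_1 ≅ Z^30, C_2 ≅ Z^20.

∂_1: C_1 → C_0 is given by ∂[p,q] = [q] − [p]. For instance
  ∂cd = d − c.
The resulting 10×30 matrix has rank 9, and its Smith normal form has invariant factors (1,1,1,1,1,1,1,1,1).

Boundary ∂_2: C_2 → C_1 sends each 2-simplex [p,q,r] to [q,r] − [p,r] + [p,q]. For instance
  ∂abf = bf − af + ab,
  ∂ghi = hi − gi + gh.
This gives a 30×20 integer matrix of rank 20; reducing to Smith normal form yields diagonal entries (1,1,1,1,1,1,1,1,1,1,1,1,1,1,1,1,1,1,1,2).

Reading off H_k = ker ∂_k / im ∂_{k+1}:

  H_0: rank C_0 − rank ∂_1 = 10 − 9 = 1, and the invariant factors of ∂_1 are all 1, so H_0 = Z.
  H_1: rank ker ∂_1 − rank ∂_2 = (30 − 9) − 20 = 1, and ∂_2 has invariant factor 2 > 1, so H_1 = Z ⊕ Z/2.
  H_2: rank ker ∂_2 − rank ∂_3 = (20 − 20) − 0 = 0, and there is no ∂_3, so H_2 = 0.

As a check, the Euler characteristic is 10 − 30 + 20 = 0, which agrees with 1 − 1 + 0 = 0.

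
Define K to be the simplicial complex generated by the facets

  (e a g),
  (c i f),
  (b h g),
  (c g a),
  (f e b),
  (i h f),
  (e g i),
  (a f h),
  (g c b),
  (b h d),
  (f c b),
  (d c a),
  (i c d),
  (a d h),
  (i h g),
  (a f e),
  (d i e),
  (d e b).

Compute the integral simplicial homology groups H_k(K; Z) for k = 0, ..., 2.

Take the total order a < b < c < d < e < f < g < h < i on the vertex set. Then K (dimension 2) consists of the simplices:

  0-simplices (9): a, b, c, d, e, f, g, h, i
  1-simplices (27): ac, ad, ae, af, ag, ah, bc, bd, be, bf, bg, bh, cd, cf, cg, ci, de, dh, di, ef, eg, ei, fh, fi, gh, gi, hi
  2-simplices (18): acd, acg, adh, aef, aeg, afh, bcf, bcg, bde, bdh, bef, bgh, cdi, cfi, dei, egi, fhi, ghi

Hence C_0 ≅ Z^9, C_1 ≅ Z^27, C_2 ≅ Z^18.

The boundary map ∂_1: C_1 → C_0 is given by ∂[p,q] = [q] − [p]. For instance
  ∂de = e − d.
As a 9×27 matrix over Z this has rank 8, with invariant factors (1,1,1,1,1,1,1,1).

The boundary map ∂_2: C_2 → C_1 acts by ∂[p,q,r] = [q,r] − [p,r] + [p,q]. For instance
  ∂acg = cg − ag + ac,
  ∂bcf = cf − bf + bc.
The 27×18 boundary matrix has rank 17 and Smith normal form diag(1,1,1,1,1,1,1,1,1,1,1,1,1,1,1,1,1).

Computing H_k = (kernel of ∂_k) / (image of ∂_{k+1}):

  H_0: rank C_0 − rank ∂_1 = 9 − 8 = 1, and the invariant factors of ∂_1 are all 1, so H_0 ≅ Z.
  H_1: rank ker ∂_1 − rank ∂_2 = (27 − 8) − 17 = 2, and the invariant factors of ∂_2 are all 1, so H_1 ≅ Z^2.
  H_2: rank ker ∂_2 − rank ∂_3 = (18 − 17) − 0 = 1, and there is no ∂_3, so H_2 ≅ Z.

H_0 = Z,  H_1 = Z^2,  H_2 = Z.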